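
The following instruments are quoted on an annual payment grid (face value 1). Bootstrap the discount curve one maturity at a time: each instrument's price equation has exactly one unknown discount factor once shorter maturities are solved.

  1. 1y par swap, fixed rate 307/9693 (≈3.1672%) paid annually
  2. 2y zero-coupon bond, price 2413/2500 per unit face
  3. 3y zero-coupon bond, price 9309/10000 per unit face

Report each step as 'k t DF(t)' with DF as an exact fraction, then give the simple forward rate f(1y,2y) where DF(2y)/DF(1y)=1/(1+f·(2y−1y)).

step 1 [1y] swap r/1=307/9693: DF=(1 − 307/9693·(0))/(1+307/9693) = 9693/10000 ≈ 0.969300
step 2 [2y] zero: DF = P = 2413/2500 ≈ 0.965200
step 3 [3y] zero: DF = P = 9309/10000 ≈ 0.930900

1 1 9693/10000
2 2 2413/2500
3 3 9309/10000
f(1y,2y) = ((9693/10000)/(2413/2500) − 1)/(1) = 41/9652 ≈ 0.4248%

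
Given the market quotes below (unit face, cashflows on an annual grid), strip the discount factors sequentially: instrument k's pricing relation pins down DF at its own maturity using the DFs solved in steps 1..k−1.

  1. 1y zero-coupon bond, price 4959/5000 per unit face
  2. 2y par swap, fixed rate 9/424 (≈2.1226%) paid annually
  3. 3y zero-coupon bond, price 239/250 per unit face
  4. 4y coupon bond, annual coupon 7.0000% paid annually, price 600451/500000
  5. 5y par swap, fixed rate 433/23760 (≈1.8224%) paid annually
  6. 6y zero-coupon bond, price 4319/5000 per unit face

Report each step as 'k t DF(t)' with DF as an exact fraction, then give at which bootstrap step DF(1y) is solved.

1 1 4959/5000
2 2 4793/5000
3 3 239/250
4 4 4661/5000
5 5 4567/5000
6 6 4319/5000
DF(1y) is solved at step 1

step 1 [1y] zero: DF = P = 4959/5000 ≈ 0.991800
step 2 [2y] swap r/1=9/424: DF=(1 − 9/424·(0.991800))/(1+9/424) = 4793/5000 ≈ 0.958600
step 3 [3y] zero: DF = P = 239/250 ≈ 0.956000
step 4 [4y] bond c/1=7/100: DF=(600451/500000 − 7/100·(0.991800+0.958600+0.956000))/(1+7/100) = 4661/5000 ≈ 0.932200
step 5 [5y] swap r/1=433/23760: DF=(1 − 433/23760·(0.991800+0.958600+0.956000+0.932200))/(1+433/23760) = 4567/5000 ≈ 0.913400
step 6 [6y] zero: DF = P = 4319/5000 ≈ 0.863800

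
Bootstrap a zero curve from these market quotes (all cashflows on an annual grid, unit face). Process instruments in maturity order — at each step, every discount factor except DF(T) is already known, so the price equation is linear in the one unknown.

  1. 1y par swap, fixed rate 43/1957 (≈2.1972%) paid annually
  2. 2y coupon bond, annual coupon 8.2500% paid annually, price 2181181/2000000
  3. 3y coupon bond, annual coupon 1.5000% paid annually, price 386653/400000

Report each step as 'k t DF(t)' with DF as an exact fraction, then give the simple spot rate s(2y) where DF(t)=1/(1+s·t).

step 1 [1y] swap r/1=43/1957: DF=(1 − 43/1957·(0))/(1+43/1957) = 1957/2000 ≈ 0.978500
step 2 [2y] bond c/1=33/400: DF=(2181181/2000000 − 33/400·(0.978500))/(1+33/400) = 9329/10000 ≈ 0.932900
step 3 [3y] bond c/1=3/200: DF=(386653/400000 − 3/200·(0.978500+0.932900))/(1+3/200) = 9241/10000 ≈ 0.924100

1 1 1957/2000
2 2 9329/10000
3 3 9241/10000
s(2y) = (1/(9329/10000) − 1)/(2) = 671/18658 ≈ 3.5963%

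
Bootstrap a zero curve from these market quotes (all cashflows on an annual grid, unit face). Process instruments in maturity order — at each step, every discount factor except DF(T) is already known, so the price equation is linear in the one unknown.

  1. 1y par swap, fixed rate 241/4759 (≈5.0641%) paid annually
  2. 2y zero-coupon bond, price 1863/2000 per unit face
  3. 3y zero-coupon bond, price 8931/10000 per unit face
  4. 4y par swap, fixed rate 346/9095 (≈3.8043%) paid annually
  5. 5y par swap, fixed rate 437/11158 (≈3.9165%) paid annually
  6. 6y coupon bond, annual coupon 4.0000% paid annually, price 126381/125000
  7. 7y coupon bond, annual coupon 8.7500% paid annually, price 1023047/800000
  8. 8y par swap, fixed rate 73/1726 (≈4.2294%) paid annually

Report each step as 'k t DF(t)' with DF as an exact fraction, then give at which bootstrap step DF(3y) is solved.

1 1 4759/5000
2 2 1863/2000
3 3 8931/10000
4 4 1077/1250
5 5 2063/2500
6 6 1601/2000
7 7 1881/2500
8 8 7153/10000
DF(3y) is solved at step 3

step 1 [1y] swap r/1=241/4759: DF=(1 − 241/4759·(0))/(1+241/4759) = 4759/5000 ≈ 0.951800
step 2 [2y] zero: DF = P = 1863/2000 ≈ 0.931500
step 3 [3y] zero: DF = P = 8931/10000 ≈ 0.893100
step 4 [4y] swap r/1=346/9095: DF=(1 − 346/9095·(0.951800+0.931500+0.893100))/(1+346/9095) = 1077/1250 ≈ 0.861600
step 5 [5y] swap r/1=437/11158: DF=(1 − 437/11158·(0.951800+0.931500+0.893100+0.861600))/(1+437/11158) = 2063/2500 ≈ 0.825200
step 6 [6y] bond c/1=1/25: DF=(126381/125000 − 1/25·(0.951800+0.931500+0.893100+0.861600+0.825200))/(1+1/25) = 1601/2000 ≈ 0.800500
step 7 [7y] bond c/1=7/80: DF=(1023047/800000 − 7/80·(0.951800+0.931500+0.893100+0.861600+0.825200+0.800500))/(1+7/80) = 1881/2500 ≈ 0.752400
step 8 [8y] swap r/1=73/1726: DF=(1 − 73/1726·(0.951800+0.931500+0.893100+0.861600+0.825200+0.800500+0.752400))/(1+73/1726) = 7153/10000 ≈ 0.715300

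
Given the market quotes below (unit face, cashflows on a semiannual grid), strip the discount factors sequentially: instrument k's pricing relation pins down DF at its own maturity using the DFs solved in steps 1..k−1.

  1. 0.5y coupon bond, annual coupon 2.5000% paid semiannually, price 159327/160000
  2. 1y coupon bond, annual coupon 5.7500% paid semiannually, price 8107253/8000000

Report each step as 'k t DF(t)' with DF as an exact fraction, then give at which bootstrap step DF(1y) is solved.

step 1 [0.5y] bond c/2=1/80: DF=(159327/160000 − 1/80·(0))/(1+1/80) = 1967/2000 ≈ 0.983500
step 2 [1y] bond c/2=23/800: DF=(8107253/8000000 − 23/800·(0.983500))/(1+23/800) = 1197/1250 ≈ 0.957600

1 1/2 1967/2000
2 1 1197/1250
DF(1y) is solved at step 2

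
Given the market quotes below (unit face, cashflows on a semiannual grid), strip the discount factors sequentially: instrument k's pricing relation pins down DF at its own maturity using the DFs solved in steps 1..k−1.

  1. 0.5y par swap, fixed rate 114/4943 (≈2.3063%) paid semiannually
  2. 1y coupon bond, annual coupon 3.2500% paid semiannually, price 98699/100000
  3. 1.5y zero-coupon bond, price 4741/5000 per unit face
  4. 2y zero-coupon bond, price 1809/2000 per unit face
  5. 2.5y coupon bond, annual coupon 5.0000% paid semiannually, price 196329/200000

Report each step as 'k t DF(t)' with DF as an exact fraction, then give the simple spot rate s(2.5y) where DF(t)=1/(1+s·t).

1 1/2 4943/5000
2 1 4777/5000
3 3/2 4741/5000
4 2 1809/2000
5 5/2 8651/10000
s(2.5y) = (1/(8651/10000) − 1)/(5/2) = 2698/43255 ≈ 6.2374%

step 1 [0.5y] swap r/2=57/4943: DF=(1 − 57/4943·(0))/(1+57/4943) = 4943/5000 ≈ 0.988600
step 2 [1y] bond c/2=13/800: DF=(98699/100000 − 13/800·(0.988600))/(1+13/800) = 4777/5000 ≈ 0.955400
step 3 [1.5y] zero: DF = P = 4741/5000 ≈ 0.948200
step 4 [2y] zero: DF = P = 1809/2000 ≈ 0.904500
step 5 [2.5y] bond c/2=1/40: DF=(196329/200000 − 1/40·(0.988600+0.955400+0.948200+0.904500))/(1+1/40) = 8651/10000 ≈ 0.865100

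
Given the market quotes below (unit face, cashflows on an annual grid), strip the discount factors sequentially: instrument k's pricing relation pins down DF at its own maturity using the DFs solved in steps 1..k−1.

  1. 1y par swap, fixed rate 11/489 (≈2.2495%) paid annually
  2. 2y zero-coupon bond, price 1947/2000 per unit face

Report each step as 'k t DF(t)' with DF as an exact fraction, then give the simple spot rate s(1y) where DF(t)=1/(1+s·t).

1 1 489/500
2 2 1947/2000
s(1y) = (1/(489/500) − 1)/(1) = 11/489 ≈ 2.2495%

step 1 [1y] swap r/1=11/489: DF=(1 − 11/489·(0))/(1+11/489) = 489/500 ≈ 0.978000
step 2 [2y] zero: DF = P = 1947/2000 ≈ 0.973500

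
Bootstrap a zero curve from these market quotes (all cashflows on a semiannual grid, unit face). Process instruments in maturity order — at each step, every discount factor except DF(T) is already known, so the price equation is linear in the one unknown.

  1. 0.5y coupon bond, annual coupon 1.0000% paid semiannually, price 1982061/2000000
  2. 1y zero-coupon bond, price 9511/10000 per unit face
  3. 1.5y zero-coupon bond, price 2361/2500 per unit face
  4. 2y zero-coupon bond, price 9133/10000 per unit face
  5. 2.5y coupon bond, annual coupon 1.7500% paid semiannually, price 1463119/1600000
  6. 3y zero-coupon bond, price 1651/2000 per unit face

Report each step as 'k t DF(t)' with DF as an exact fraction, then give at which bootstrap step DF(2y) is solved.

1 1/2 9861/10000
2 1 9511/10000
3 3/2 2361/2500
4 2 9133/10000
5 5/2 546/625
6 3 1651/2000
DF(2y) is solved at step 4

step 1 [0.5y] bond c/2=1/200: DF=(1982061/2000000 − 1/200·(0))/(1+1/200) = 9861/10000 ≈ 0.986100
step 2 [1y] zero: DF = P = 9511/10000 ≈ 0.951100
step 3 [1.5y] zero: DF = P = 2361/2500 ≈ 0.944400
step 4 [2y] zero: DF = P = 9133/10000 ≈ 0.913300
step 5 [2.5y] bond c/2=7/800: DF=(1463119/1600000 − 7/800·(0.986100+0.951100+0.944400+0.913300))/(1+7/800) = 546/625 ≈ 0.873600
step 6 [3y] zero: DF = P = 1651/2000 ≈ 0.825500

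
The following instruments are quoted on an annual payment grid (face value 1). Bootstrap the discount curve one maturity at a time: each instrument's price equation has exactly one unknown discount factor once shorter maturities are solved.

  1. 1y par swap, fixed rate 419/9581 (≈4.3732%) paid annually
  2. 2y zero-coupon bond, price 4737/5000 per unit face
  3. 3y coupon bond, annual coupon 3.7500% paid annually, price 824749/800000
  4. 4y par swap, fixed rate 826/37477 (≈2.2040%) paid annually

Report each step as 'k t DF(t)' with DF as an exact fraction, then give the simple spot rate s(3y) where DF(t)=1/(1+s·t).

step 1 [1y] swap r/1=419/9581: DF=(1 − 419/9581·(0))/(1+419/9581) = 9581/10000 ≈ 0.958100
step 2 [2y] zero: DF = P = 4737/5000 ≈ 0.947400
step 3 [3y] bond c/1=3/80: DF=(824749/800000 − 3/80·(0.958100+0.947400))/(1+3/80) = 578/625 ≈ 0.924800
step 4 [4y] swap r/1=826/37477: DF=(1 − 826/37477·(0.958100+0.947400+0.924800))/(1+826/37477) = 4587/5000 ≈ 0.917400

1 1 9581/10000
2 2 4737/5000
3 3 578/625
4 4 4587/5000
s(3y) = (1/(578/625) − 1)/(3) = 47/1734 ≈ 2.7105%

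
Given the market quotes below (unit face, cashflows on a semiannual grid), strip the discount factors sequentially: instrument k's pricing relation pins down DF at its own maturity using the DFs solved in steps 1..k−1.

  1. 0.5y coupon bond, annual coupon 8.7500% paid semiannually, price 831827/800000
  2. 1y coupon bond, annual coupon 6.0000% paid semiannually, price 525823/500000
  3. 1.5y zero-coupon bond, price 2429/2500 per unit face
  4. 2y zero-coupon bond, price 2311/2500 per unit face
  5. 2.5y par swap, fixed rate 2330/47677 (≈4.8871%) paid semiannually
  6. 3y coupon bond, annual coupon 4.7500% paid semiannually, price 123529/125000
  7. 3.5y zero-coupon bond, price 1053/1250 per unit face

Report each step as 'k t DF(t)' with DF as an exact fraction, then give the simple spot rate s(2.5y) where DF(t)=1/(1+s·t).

step 1 [0.5y] bond c/2=7/160: DF=(831827/800000 − 7/160·(0))/(1+7/160) = 4981/5000 ≈ 0.996200
step 2 [1y] bond c/2=3/100: DF=(525823/500000 − 3/100·(0.996200))/(1+3/100) = 124/125 ≈ 0.992000
step 3 [1.5y] zero: DF = P = 2429/2500 ≈ 0.971600
step 4 [2y] zero: DF = P = 2311/2500 ≈ 0.924400
step 5 [2.5y] swap r/2=1165/47677: DF=(1 − 1165/47677·(0.996200+0.992000+0.971600+0.924400))/(1+1165/47677) = 1767/2000 ≈ 0.883500
step 6 [3y] bond c/2=19/800: DF=(123529/125000 − 19/800·(0.996200+0.992000+0.971600+0.924400+0.883500))/(1+19/800) = 8547/10000 ≈ 0.854700
step 7 [3.5y] zero: DF = P = 1053/1250 ≈ 0.842400

1 1/2 4981/5000
2 1 124/125
3 3/2 2429/2500
4 2 2311/2500
5 5/2 1767/2000
6 3 8547/10000
7 7/2 1053/1250
s(2.5y) = (1/(1767/2000) − 1)/(5/2) = 466/8835 ≈ 5.2745%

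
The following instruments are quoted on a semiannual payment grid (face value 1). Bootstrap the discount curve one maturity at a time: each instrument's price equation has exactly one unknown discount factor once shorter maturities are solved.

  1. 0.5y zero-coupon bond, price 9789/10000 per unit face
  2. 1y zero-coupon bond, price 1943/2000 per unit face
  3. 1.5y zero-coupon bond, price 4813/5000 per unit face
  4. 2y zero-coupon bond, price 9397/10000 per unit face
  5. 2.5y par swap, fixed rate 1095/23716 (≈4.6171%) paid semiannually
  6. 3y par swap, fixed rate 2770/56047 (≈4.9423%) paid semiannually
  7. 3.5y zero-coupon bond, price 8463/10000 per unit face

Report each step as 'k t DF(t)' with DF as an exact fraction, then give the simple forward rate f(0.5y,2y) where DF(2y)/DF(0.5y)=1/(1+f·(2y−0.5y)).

1 1/2 9789/10000
2 1 1943/2000
3 3/2 4813/5000
4 2 9397/10000
5 5/2 1781/2000
6 3 1723/2000
7 7/2 8463/10000
f(0.5y,2y) = ((9789/10000)/(9397/10000) − 1)/(3/2) = 784/28191 ≈ 2.7810%

step 1 [0.5y] zero: DF = P = 9789/10000 ≈ 0.978900
step 2 [1y] zero: DF = P = 1943/2000 ≈ 0.971500
step 3 [1.5y] zero: DF = P = 4813/5000 ≈ 0.962600
step 4 [2y] zero: DF = P = 9397/10000 ≈ 0.939700
step 5 [2.5y] swap r/2=1095/47432: DF=(1 − 1095/47432·(0.978900+0.971500+0.962600+0.939700))/(1+1095/47432) = 1781/2000 ≈ 0.890500
step 6 [3y] swap r/2=1385/56047: DF=(1 − 1385/56047·(0.978900+0.971500+0.962600+0.939700+0.890500))/(1+1385/56047) = 1723/2000 ≈ 0.861500
step 7 [3.5y] zero: DF = P = 8463/10000 ≈ 0.846300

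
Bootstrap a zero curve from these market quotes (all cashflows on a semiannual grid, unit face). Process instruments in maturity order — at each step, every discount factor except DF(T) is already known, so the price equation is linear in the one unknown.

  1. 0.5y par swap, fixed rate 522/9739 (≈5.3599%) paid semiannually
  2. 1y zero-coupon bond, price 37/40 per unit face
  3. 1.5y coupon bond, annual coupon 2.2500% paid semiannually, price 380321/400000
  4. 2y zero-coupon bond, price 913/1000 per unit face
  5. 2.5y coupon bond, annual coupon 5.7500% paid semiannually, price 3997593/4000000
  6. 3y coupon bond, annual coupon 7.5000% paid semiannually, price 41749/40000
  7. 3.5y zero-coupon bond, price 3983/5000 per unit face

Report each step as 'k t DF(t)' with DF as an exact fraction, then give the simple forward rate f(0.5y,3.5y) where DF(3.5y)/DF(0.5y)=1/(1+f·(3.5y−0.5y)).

step 1 [0.5y] swap r/2=261/9739: DF=(1 − 261/9739·(0))/(1+261/9739) = 9739/10000 ≈ 0.973900
step 2 [1y] zero: DF = P = 37/40 ≈ 0.925000
step 3 [1.5y] bond c/2=9/800: DF=(380321/400000 − 9/800·(0.973900+0.925000))/(1+9/800) = 9191/10000 ≈ 0.919100
step 4 [2y] zero: DF = P = 913/1000 ≈ 0.913000
step 5 [2.5y] bond c/2=23/800: DF=(3997593/4000000 − 23/800·(0.973900+0.925000+0.919100+0.913000))/(1+23/800) = 542/625 ≈ 0.867200
step 6 [3y] bond c/2=3/80: DF=(41749/40000 − 3/80·(0.973900+0.925000+0.919100+0.913000+0.867200))/(1+3/80) = 4199/5000 ≈ 0.839800
step 7 [3.5y] zero: DF = P = 3983/5000 ≈ 0.796600

1 1/2 9739/10000
2 1 37/40
3 3/2 9191/10000
4 2 913/1000
5 5/2 542/625
6 3 4199/5000
7 7/2 3983/5000
f(0.5y,3.5y) = ((9739/10000)/(3983/5000) − 1)/(3) = 591/7966 ≈ 7.4190%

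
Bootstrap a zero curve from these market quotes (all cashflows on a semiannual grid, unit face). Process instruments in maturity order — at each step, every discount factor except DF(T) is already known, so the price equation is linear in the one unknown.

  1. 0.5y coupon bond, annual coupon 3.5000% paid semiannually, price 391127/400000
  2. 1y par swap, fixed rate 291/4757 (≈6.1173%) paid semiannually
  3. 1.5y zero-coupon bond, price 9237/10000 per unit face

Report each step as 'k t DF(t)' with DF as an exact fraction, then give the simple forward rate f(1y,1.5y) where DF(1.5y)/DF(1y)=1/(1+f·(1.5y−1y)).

step 1 [0.5y] bond c/2=7/400: DF=(391127/400000 − 7/400·(0))/(1+7/400) = 961/1000 ≈ 0.961000
step 2 [1y] swap r/2=291/9514: DF=(1 − 291/9514·(0.961000))/(1+291/9514) = 4709/5000 ≈ 0.941800
step 3 [1.5y] zero: DF = P = 9237/10000 ≈ 0.923700

1 1/2 961/1000
2 1 4709/5000
3 3/2 9237/10000
f(1y,1.5y) = ((4709/5000)/(9237/10000) − 1)/(1/2) = 362/9237 ≈ 3.9190%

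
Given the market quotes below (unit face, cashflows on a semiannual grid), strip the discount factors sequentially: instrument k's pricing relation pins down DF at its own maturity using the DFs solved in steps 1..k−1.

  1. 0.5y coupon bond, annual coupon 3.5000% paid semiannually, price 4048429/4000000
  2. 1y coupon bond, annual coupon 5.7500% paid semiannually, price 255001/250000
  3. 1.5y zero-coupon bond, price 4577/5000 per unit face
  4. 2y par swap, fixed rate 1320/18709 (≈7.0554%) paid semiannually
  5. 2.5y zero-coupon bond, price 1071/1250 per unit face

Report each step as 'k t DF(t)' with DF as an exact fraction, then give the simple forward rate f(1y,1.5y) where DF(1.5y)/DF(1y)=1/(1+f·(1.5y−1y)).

step 1 [0.5y] bond c/2=7/400: DF=(4048429/4000000 − 7/400·(0))/(1+7/400) = 9947/10000 ≈ 0.994700
step 2 [1y] bond c/2=23/800: DF=(255001/250000 − 23/800·(0.994700))/(1+23/800) = 9637/10000 ≈ 0.963700
step 3 [1.5y] zero: DF = P = 4577/5000 ≈ 0.915400
step 4 [2y] swap r/2=660/18709: DF=(1 − 660/18709·(0.994700+0.963700+0.915400))/(1+660/18709) = 217/250 ≈ 0.868000
step 5 [2.5y] zero: DF = P = 1071/1250 ≈ 0.856800

1 1/2 9947/10000
2 1 9637/10000
3 3/2 4577/5000
4 2 217/250
5 5/2 1071/1250
f(1y,1.5y) = ((9637/10000)/(4577/5000) − 1)/(1/2) = 21/199 ≈ 10.5528%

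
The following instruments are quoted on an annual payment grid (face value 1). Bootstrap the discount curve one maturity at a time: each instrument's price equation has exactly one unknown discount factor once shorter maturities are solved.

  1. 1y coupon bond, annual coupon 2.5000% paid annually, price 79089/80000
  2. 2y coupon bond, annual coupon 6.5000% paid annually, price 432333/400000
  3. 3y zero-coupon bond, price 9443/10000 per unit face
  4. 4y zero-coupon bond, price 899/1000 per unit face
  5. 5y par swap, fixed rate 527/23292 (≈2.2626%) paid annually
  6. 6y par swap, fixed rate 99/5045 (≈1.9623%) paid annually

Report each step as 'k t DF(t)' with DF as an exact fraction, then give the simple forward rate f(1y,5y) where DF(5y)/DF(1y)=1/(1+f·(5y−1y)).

step 1 [1y] bond c/1=1/40: DF=(79089/80000 − 1/40·(0))/(1+1/40) = 1929/2000 ≈ 0.964500
step 2 [2y] bond c/1=13/200: DF=(432333/400000 − 13/200·(0.964500))/(1+13/200) = 239/250 ≈ 0.956000
step 3 [3y] zero: DF = P = 9443/10000 ≈ 0.944300
step 4 [4y] zero: DF = P = 899/1000 ≈ 0.899000
step 5 [5y] swap r/1=527/23292: DF=(1 − 527/23292·(0.964500+0.956000+0.944300+0.899000))/(1+527/23292) = 4473/5000 ≈ 0.894600
step 6 [6y] swap r/1=99/5045: DF=(1 − 99/5045·(0.964500+0.956000+0.944300+0.899000+0.894600))/(1+99/5045) = 8911/10000 ≈ 0.891100

1 1 1929/2000
2 2 239/250
3 3 9443/10000
4 4 899/1000
5 5 4473/5000
6 6 8911/10000
f(1y,5y) = ((1929/2000)/(4473/5000) − 1)/(4) = 233/11928 ≈ 1.9534%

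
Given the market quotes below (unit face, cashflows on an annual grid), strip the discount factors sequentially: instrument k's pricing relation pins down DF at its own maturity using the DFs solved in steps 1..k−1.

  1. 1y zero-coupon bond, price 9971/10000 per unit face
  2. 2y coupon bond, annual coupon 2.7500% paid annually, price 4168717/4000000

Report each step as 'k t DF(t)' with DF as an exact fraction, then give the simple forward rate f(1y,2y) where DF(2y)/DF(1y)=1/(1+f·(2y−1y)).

step 1 [1y] zero: DF = P = 9971/10000 ≈ 0.997100
step 2 [2y] bond c/1=11/400: DF=(4168717/4000000 − 11/400·(0.997100))/(1+11/400) = 2469/2500 ≈ 0.987600

1 1 9971/10000
2 2 2469/2500
f(1y,2y) = ((9971/10000)/(2469/2500) − 1)/(1) = 95/9876 ≈ 0.9619%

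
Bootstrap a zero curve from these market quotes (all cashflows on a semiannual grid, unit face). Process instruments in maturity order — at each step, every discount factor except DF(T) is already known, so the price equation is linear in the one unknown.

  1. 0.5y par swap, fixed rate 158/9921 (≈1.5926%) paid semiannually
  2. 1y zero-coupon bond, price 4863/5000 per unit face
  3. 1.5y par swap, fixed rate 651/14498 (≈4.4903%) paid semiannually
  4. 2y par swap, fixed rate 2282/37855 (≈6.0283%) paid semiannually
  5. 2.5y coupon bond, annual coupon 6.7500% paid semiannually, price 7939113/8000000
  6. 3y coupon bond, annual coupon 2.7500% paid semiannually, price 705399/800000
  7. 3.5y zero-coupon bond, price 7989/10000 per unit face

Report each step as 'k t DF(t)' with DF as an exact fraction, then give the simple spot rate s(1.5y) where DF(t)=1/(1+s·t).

1 1/2 9921/10000
2 1 4863/5000
3 3/2 9349/10000
4 2 8859/10000
5 5/2 2091/2500
6 3 8071/10000
7 7/2 7989/10000
s(1.5y) = (1/(9349/10000) − 1)/(3/2) = 434/9349 ≈ 4.6422%

step 1 [0.5y] swap r/2=79/9921: DF=(1 − 79/9921·(0))/(1+79/9921) = 9921/10000 ≈ 0.992100
step 2 [1y] zero: DF = P = 4863/5000 ≈ 0.972600
step 3 [1.5y] swap r/2=651/28996: DF=(1 − 651/28996·(0.992100+0.972600))/(1+651/28996) = 9349/10000 ≈ 0.934900
step 4 [2y] swap r/2=1141/37855: DF=(1 − 1141/37855·(0.992100+0.972600+0.934900))/(1+1141/37855) = 8859/10000 ≈ 0.885900
step 5 [2.5y] bond c/2=27/800: DF=(7939113/8000000 − 27/800·(0.992100+0.972600+0.934900+0.885900))/(1+27/800) = 2091/2500 ≈ 0.836400
step 6 [3y] bond c/2=11/800: DF=(705399/800000 − 11/800·(0.992100+0.972600+0.934900+0.885900+0.836400))/(1+11/800) = 8071/10000 ≈ 0.807100
step 7 [3.5y] zero: DF = P = 7989/10000 ≈ 0.798900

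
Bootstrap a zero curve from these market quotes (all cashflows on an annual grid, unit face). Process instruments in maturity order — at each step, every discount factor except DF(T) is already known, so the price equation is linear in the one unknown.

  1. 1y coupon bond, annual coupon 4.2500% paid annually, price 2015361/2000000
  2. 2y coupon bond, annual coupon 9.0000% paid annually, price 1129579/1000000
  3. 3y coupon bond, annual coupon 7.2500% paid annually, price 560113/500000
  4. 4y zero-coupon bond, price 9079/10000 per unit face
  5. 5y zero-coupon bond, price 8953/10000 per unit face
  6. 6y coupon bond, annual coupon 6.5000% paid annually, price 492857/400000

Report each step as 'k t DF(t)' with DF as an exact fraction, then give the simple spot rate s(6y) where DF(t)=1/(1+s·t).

step 1 [1y] bond c/1=17/400: DF=(2015361/2000000 − 17/400·(0))/(1+17/400) = 4833/5000 ≈ 0.966600
step 2 [2y] bond c/1=9/100: DF=(1129579/1000000 − 9/100·(0.966600))/(1+9/100) = 1913/2000 ≈ 0.956500
step 3 [3y] bond c/1=29/400: DF=(560113/500000 − 29/400·(0.966600+0.956500))/(1+29/400) = 1829/2000 ≈ 0.914500
step 4 [4y] zero: DF = P = 9079/10000 ≈ 0.907900
step 5 [5y] zero: DF = P = 8953/10000 ≈ 0.895300
step 6 [6y] bond c/1=13/200: DF=(492857/400000 − 13/200·(0.966600+0.956500+0.914500+0.907900+0.895300))/(1+13/200) = 8737/10000 ≈ 0.873700

1 1 4833/5000
2 2 1913/2000
3 3 1829/2000
4 4 9079/10000
5 5 8953/10000
6 6 8737/10000
s(6y) = (1/(8737/10000) − 1)/(6) = 421/17474 ≈ 2.4093%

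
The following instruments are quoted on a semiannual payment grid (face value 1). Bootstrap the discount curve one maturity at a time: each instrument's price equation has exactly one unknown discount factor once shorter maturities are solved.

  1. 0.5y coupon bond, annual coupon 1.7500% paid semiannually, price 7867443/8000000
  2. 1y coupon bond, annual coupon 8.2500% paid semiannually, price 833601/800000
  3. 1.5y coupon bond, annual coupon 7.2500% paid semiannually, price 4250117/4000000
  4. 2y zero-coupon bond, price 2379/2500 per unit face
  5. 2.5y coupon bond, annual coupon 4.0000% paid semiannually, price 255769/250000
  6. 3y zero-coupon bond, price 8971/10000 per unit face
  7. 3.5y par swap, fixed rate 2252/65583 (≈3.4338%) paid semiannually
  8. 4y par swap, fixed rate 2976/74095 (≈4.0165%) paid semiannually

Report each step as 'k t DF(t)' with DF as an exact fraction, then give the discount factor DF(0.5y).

step 1 [0.5y] bond c/2=7/800: DF=(7867443/8000000 − 7/800·(0))/(1+7/800) = 9749/10000 ≈ 0.974900
step 2 [1y] bond c/2=33/800: DF=(833601/800000 − 33/800·(0.974900))/(1+33/800) = 9621/10000 ≈ 0.962100
step 3 [1.5y] bond c/2=29/800: DF=(4250117/4000000 − 29/800·(0.974900+0.962100))/(1+29/800) = 1197/1250 ≈ 0.957600
step 4 [2y] zero: DF = P = 2379/2500 ≈ 0.951600
step 5 [2.5y] bond c/2=1/50: DF=(255769/250000 − 1/50·(0.974900+0.962100+0.957600+0.951600))/(1+1/50) = 2319/2500 ≈ 0.927600
step 6 [3y] zero: DF = P = 8971/10000 ≈ 0.897100
step 7 [3.5y] swap r/2=1126/65583: DF=(1 − 1126/65583·(0.974900+0.962100+0.957600+0.951600+0.927600+0.897100))/(1+1126/65583) = 4437/5000 ≈ 0.887400
step 8 [4y] swap r/2=1488/74095: DF=(1 − 1488/74095·(0.974900+0.962100+0.957600+0.951600+0.927600+0.897100+0.887400))/(1+1488/74095) = 532/625 ≈ 0.851200

1 1/2 9749/10000
2 1 9621/10000
3 3/2 1197/1250
4 2 2379/2500
5 5/2 2319/2500
6 3 8971/10000
7 7/2 4437/5000
8 4 532/625
DF(0.5y) = 9749/10000 ≈ 0.974900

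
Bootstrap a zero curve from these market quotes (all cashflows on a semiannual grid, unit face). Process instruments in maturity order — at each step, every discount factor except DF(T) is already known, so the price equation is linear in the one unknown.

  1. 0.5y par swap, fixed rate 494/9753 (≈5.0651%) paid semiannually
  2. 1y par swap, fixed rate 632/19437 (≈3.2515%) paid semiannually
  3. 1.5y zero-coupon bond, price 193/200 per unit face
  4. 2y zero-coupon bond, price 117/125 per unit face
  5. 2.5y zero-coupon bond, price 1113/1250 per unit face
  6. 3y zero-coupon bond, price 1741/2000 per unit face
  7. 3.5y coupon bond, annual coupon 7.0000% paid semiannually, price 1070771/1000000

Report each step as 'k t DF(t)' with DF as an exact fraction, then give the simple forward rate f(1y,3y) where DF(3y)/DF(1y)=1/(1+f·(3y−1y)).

step 1 [0.5y] swap r/2=247/9753: DF=(1 − 247/9753·(0))/(1+247/9753) = 9753/10000 ≈ 0.975300
step 2 [1y] swap r/2=316/19437: DF=(1 − 316/19437·(0.975300))/(1+316/19437) = 2421/2500 ≈ 0.968400
step 3 [1.5y] zero: DF = P = 193/200 ≈ 0.965000
step 4 [2y] zero: DF = P = 117/125 ≈ 0.936000
step 5 [2.5y] zero: DF = P = 1113/1250 ≈ 0.890400
step 6 [3y] zero: DF = P = 1741/2000 ≈ 0.870500
step 7 [3.5y] bond c/2=7/200: DF=(1070771/1000000 − 7/200·(0.975300+0.968400+0.965000+0.936000+0.890400+0.870500))/(1+7/200) = 169/200 ≈ 0.845000

1 1/2 9753/10000
2 1 2421/2500
3 3/2 193/200
4 2 117/125
5 5/2 1113/1250
6 3 1741/2000
7 7/2 169/200
f(1y,3y) = ((2421/2500)/(1741/2000) − 1)/(2) = 979/17410 ≈ 5.6232%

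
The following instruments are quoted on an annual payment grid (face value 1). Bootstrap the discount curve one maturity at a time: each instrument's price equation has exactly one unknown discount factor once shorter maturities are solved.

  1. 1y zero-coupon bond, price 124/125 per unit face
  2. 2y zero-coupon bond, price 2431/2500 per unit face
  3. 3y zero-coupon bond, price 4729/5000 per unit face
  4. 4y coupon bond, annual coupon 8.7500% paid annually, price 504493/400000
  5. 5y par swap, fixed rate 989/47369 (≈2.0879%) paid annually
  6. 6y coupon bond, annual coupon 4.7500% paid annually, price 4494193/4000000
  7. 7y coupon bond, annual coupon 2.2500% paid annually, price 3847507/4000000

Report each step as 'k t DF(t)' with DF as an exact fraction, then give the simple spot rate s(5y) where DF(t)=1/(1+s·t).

step 1 [1y] zero: DF = P = 124/125 ≈ 0.992000
step 2 [2y] zero: DF = P = 2431/2500 ≈ 0.972400
step 3 [3y] zero: DF = P = 4729/5000 ≈ 0.945800
step 4 [4y] bond c/1=7/80: DF=(504493/400000 − 7/80·(0.992000+0.972400+0.945800))/(1+7/80) = 1157/1250 ≈ 0.925600
step 5 [5y] swap r/1=989/47369: DF=(1 − 989/47369·(0.992000+0.972400+0.945800+0.925600))/(1+989/47369) = 9011/10000 ≈ 0.901100
step 6 [6y] bond c/1=19/400: DF=(4494193/4000000 − 19/400·(0.992000+0.972400+0.945800+0.925600+0.901100))/(1+19/400) = 4289/5000 ≈ 0.857800
step 7 [7y] bond c/1=9/400: DF=(3847507/4000000 − 9/400·(0.992000+0.972400+0.945800+0.925600+0.901100+0.857800))/(1+9/400) = 511/625 ≈ 0.817600

1 1 124/125
2 2 2431/2500
3 3 4729/5000
4 4 1157/1250
5 5 9011/10000
6 6 4289/5000
7 7 511/625
s(5y) = (1/(9011/10000) − 1)/(5) = 989/45055 ≈ 2.1951%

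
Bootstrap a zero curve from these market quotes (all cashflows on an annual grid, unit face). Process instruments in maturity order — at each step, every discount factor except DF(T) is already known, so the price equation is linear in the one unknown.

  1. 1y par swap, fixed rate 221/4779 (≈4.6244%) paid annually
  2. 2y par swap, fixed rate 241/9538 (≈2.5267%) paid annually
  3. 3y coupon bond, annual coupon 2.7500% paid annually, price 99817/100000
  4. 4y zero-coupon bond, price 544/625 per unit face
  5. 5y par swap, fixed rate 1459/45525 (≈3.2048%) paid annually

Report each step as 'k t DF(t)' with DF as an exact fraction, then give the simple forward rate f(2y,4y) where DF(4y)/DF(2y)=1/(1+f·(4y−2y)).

1 1 4779/5000
2 2 4759/5000
3 3 2301/2500
4 4 544/625
5 5 8541/10000
f(2y,4y) = ((4759/5000)/(544/625) − 1)/(2) = 407/8704 ≈ 4.6760%

step 1 [1y] swap r/1=221/4779: DF=(1 − 221/4779·(0))/(1+221/4779) = 4779/5000 ≈ 0.955800
step 2 [2y] swap r/1=241/9538: DF=(1 − 241/9538·(0.955800))/(1+241/9538) = 4759/5000 ≈ 0.951800
step 3 [3y] bond c/1=11/400: DF=(99817/100000 − 11/400·(0.955800+0.951800))/(1+11/400) = 2301/2500 ≈ 0.920400
step 4 [4y] zero: DF = P = 544/625 ≈ 0.870400
step 5 [5y] swap r/1=1459/45525: DF=(1 − 1459/45525·(0.955800+0.951800+0.920400+0.870400))/(1+1459/45525) = 8541/10000 ≈ 0.854100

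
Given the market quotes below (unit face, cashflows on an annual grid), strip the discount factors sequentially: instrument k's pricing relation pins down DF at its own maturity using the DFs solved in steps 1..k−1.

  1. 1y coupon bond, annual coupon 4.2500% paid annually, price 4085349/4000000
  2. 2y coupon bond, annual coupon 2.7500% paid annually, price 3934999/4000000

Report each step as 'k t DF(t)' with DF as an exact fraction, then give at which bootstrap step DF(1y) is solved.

step 1 [1y] bond c/1=17/400: DF=(4085349/4000000 − 17/400·(0))/(1+17/400) = 9797/10000 ≈ 0.979700
step 2 [2y] bond c/1=11/400: DF=(3934999/4000000 − 11/400·(0.979700))/(1+11/400) = 582/625 ≈ 0.931200

1 1 9797/10000
2 2 582/625
DF(1y) is solved at step 1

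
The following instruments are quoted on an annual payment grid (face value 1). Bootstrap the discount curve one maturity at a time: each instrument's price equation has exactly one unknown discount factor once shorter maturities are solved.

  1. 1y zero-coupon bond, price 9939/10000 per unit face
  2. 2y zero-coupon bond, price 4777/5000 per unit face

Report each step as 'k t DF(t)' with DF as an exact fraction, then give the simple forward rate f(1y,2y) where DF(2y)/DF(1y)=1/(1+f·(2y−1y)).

step 1 [1y] zero: DF = P = 9939/10000 ≈ 0.993900
step 2 [2y] zero: DF = P = 4777/5000 ≈ 0.955400

1 1 9939/10000
2 2 4777/5000
f(1y,2y) = ((9939/10000)/(4777/5000) − 1)/(1) = 385/9554 ≈ 4.0297%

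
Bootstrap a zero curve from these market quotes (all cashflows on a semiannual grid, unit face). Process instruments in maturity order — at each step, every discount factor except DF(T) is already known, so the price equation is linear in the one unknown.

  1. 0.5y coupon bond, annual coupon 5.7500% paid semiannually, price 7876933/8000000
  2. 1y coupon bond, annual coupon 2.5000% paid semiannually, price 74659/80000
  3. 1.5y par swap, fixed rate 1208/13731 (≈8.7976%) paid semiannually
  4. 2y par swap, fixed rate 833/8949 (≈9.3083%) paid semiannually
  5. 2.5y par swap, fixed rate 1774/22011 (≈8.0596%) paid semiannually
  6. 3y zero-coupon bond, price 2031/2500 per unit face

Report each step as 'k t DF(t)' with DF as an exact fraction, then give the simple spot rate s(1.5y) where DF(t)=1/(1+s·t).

step 1 [0.5y] bond c/2=23/800: DF=(7876933/8000000 − 23/800·(0))/(1+23/800) = 9571/10000 ≈ 0.957100
step 2 [1y] bond c/2=1/80: DF=(74659/80000 − 1/80·(0.957100))/(1+1/80) = 9099/10000 ≈ 0.909900
step 3 [1.5y] swap r/2=604/13731: DF=(1 − 604/13731·(0.957100+0.909900))/(1+604/13731) = 1099/1250 ≈ 0.879200
step 4 [2y] swap r/2=833/17898: DF=(1 − 833/17898·(0.957100+0.909900+0.879200))/(1+833/17898) = 4167/5000 ≈ 0.833400
step 5 [2.5y] swap r/2=887/22011: DF=(1 − 887/22011·(0.957100+0.909900+0.879200+0.833400))/(1+887/22011) = 4113/5000 ≈ 0.822600
step 6 [3y] zero: DF = P = 2031/2500 ≈ 0.812400

1 1/2 9571/10000
2 1 9099/10000
3 3/2 1099/1250
4 2 4167/5000
5 5/2 4113/5000
6 3 2031/2500
s(1.5y) = (1/(1099/1250) − 1)/(3/2) = 302/3297 ≈ 9.1598%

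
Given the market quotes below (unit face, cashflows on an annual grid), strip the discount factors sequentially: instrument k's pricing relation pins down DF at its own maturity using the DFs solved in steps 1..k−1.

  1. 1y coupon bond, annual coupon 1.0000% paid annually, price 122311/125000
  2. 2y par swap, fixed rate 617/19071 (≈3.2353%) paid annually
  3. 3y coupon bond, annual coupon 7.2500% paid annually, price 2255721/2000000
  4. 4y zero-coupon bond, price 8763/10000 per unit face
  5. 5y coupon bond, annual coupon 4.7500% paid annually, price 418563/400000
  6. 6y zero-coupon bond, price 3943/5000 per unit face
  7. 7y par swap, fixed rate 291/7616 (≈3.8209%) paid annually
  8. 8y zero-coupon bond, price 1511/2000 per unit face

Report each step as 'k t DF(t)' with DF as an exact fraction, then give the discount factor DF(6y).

step 1 [1y] bond c/1=1/100: DF=(122311/125000 − 1/100·(0))/(1+1/100) = 1211/1250 ≈ 0.968800
step 2 [2y] swap r/1=617/19071: DF=(1 − 617/19071·(0.968800))/(1+617/19071) = 9383/10000 ≈ 0.938300
step 3 [3y] bond c/1=29/400: DF=(2255721/2000000 − 29/400·(0.968800+0.938300))/(1+29/400) = 9227/10000 ≈ 0.922700
step 4 [4y] zero: DF = P = 8763/10000 ≈ 0.876300
step 5 [5y] bond c/1=19/400: DF=(418563/400000 − 19/400·(0.968800+0.938300+0.922700+0.876300))/(1+19/400) = 8309/10000 ≈ 0.830900
step 6 [6y] zero: DF = P = 3943/5000 ≈ 0.788600
step 7 [7y] swap r/1=291/7616: DF=(1 − 291/7616·(0.968800+0.938300+0.922700+0.876300+0.830900+0.788600))/(1+291/7616) = 959/1250 ≈ 0.767200
step 8 [8y] zero: DF = P = 1511/2000 ≈ 0.755500

1 1 1211/1250
2 2 9383/10000
3 3 9227/10000
4 4 8763/10000
5 5 8309/10000
6 6 3943/5000
7 7 959/1250
8 8 1511/2000
DF(6y) = 3943/5000 ≈ 0.788600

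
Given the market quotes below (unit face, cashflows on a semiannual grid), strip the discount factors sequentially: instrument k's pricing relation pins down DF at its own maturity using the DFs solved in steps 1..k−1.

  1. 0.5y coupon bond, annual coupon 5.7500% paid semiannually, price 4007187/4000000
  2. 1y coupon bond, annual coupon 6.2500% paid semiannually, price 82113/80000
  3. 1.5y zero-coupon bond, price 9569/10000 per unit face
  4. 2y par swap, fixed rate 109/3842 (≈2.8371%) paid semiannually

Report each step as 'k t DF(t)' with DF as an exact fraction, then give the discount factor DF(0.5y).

1 1/2 4869/5000
2 1 4829/5000
3 3/2 9569/10000
4 2 1891/2000
DF(0.5y) = 4869/5000 ≈ 0.973800

step 1 [0.5y] bond c/2=23/800: DF=(4007187/4000000 − 23/800·(0))/(1+23/800) = 4869/5000 ≈ 0.973800
step 2 [1y] bond c/2=1/32: DF=(82113/80000 − 1/32·(0.973800))/(1+1/32) = 4829/5000 ≈ 0.965800
step 3 [1.5y] zero: DF = P = 9569/10000 ≈ 0.956900
step 4 [2y] swap r/2=109/7684: DF=(1 − 109/7684·(0.973800+0.965800+0.956900))/(1+109/7684) = 1891/2000 ≈ 0.945500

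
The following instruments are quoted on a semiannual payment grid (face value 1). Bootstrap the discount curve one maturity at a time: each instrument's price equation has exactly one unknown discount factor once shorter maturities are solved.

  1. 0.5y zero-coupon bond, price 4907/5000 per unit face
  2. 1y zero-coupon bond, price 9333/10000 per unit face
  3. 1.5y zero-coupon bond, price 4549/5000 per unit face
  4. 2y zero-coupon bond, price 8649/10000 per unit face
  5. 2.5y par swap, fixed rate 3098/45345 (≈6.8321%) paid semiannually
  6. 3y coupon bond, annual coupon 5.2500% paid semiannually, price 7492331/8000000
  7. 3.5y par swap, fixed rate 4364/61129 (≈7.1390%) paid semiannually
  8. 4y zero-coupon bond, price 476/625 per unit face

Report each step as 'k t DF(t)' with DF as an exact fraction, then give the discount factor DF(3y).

step 1 [0.5y] zero: DF = P = 4907/5000 ≈ 0.981400
step 2 [1y] zero: DF = P = 9333/10000 ≈ 0.933300
step 3 [1.5y] zero: DF = P = 4549/5000 ≈ 0.909800
step 4 [2y] zero: DF = P = 8649/10000 ≈ 0.864900
step 5 [2.5y] swap r/2=1549/45345: DF=(1 − 1549/45345·(0.981400+0.933300+0.909800+0.864900))/(1+1549/45345) = 8451/10000 ≈ 0.845100
step 6 [3y] bond c/2=21/800: DF=(7492331/8000000 − 21/800·(0.981400+0.933300+0.909800+0.864900+0.845100))/(1+21/800) = 3983/5000 ≈ 0.796600
step 7 [3.5y] swap r/2=2182/61129: DF=(1 − 2182/61129·(0.981400+0.933300+0.909800+0.864900+0.845100+0.796600))/(1+2182/61129) = 3909/5000 ≈ 0.781800
step 8 [4y] zero: DF = P = 476/625 ≈ 0.761600

1 1/2 4907/5000
2 1 9333/10000
3 3/2 4549/5000
4 2 8649/10000
5 5/2 8451/10000
6 3 3983/5000
7 7/2 3909/5000
8 4 476/625
DF(3y) = 3983/5000 ≈ 0.796600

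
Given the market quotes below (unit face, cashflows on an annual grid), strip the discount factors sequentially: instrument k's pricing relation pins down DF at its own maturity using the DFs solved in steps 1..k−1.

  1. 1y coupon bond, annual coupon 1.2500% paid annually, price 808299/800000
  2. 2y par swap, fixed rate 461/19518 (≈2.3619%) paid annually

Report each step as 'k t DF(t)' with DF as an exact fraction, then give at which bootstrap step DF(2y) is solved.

step 1 [1y] bond c/1=1/80: DF=(808299/800000 − 1/80·(0))/(1+1/80) = 9979/10000 ≈ 0.997900
step 2 [2y] swap r/1=461/19518: DF=(1 − 461/19518·(0.997900))/(1+461/19518) = 9539/10000 ≈ 0.953900

1 1 9979/10000
2 2 9539/10000
DF(2y) is solved at step 2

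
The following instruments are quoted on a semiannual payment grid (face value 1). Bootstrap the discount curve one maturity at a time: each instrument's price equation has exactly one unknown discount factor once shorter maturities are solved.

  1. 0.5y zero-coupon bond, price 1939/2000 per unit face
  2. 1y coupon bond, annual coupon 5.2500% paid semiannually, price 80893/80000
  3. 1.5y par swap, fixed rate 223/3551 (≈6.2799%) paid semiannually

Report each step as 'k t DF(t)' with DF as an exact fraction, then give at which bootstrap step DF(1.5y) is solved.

1 1/2 1939/2000
2 1 1921/2000
3 3/2 2277/2500
DF(1.5y) is solved at step 3

step 1 [0.5y] zero: DF = P = 1939/2000 ≈ 0.969500
step 2 [1y] bond c/2=21/800: DF=(80893/80000 − 21/800·(0.969500))/(1+21/800) = 1921/2000 ≈ 0.960500
step 3 [1.5y] swap r/2=223/7102: DF=(1 − 223/7102·(0.969500+0.960500))/(1+223/7102) = 2277/2500 ≈ 0.910800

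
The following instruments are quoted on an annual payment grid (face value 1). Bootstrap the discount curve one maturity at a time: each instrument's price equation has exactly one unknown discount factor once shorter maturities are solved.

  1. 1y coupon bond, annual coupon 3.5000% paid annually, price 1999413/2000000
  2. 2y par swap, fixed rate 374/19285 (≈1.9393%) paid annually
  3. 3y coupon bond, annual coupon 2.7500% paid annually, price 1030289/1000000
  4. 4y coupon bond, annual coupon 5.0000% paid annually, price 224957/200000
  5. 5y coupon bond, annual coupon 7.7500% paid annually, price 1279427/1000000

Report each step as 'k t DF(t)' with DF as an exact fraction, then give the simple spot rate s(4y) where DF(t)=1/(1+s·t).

1 1 9659/10000
2 2 4813/5000
3 3 9511/10000
4 4 9341/10000
5 5 9131/10000
s(4y) = (1/(9341/10000) − 1)/(4) = 659/37364 ≈ 1.7637%

step 1 [1y] bond c/1=7/200: DF=(1999413/2000000 − 7/200·(0))/(1+7/200) = 9659/10000 ≈ 0.965900
step 2 [2y] swap r/1=374/19285: DF=(1 − 374/19285·(0.965900))/(1+374/19285) = 4813/5000 ≈ 0.962600
step 3 [3y] bond c/1=11/400: DF=(1030289/1000000 − 11/400·(0.965900+0.962600))/(1+11/400) = 9511/10000 ≈ 0.951100
step 4 [4y] bond c/1=1/20: DF=(224957/200000 − 1/20·(0.965900+0.962600+0.951100))/(1+1/20) = 9341/10000 ≈ 0.934100
step 5 [5y] bond c/1=31/400: DF=(1279427/1000000 − 31/400·(0.965900+0.962600+0.951100+0.934100))/(1+31/400) = 9131/10000 ≈ 0.913100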